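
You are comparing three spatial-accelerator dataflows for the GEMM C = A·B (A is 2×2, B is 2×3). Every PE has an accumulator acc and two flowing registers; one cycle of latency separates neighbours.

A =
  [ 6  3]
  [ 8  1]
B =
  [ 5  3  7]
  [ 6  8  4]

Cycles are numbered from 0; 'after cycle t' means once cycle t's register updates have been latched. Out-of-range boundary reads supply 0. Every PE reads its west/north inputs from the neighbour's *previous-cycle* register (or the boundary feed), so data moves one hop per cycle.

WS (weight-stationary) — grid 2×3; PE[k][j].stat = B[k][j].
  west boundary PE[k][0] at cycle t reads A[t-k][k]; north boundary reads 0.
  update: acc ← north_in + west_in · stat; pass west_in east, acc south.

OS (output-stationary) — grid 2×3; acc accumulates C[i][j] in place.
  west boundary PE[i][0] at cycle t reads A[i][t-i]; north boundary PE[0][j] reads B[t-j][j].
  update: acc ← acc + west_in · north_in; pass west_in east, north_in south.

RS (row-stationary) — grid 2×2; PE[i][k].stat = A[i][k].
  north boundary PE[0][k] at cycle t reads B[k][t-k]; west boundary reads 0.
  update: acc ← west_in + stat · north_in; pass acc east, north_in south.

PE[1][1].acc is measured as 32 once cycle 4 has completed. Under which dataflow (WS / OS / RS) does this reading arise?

dataflow = OS

— WS: 2×3; PE[1][1] trace:
  @0  [1,1]  acc 0  |  →0  ↓0
  @1  [1,1]  acc 0  |  →0  ↓0
  @2  [1,1]  acc 42  |  →3  ↓42
  @3  [1,1]  acc 32  |  →1  ↓32
  @4  [1,1]  acc 0  |  →0  ↓0
— OS: 2×3; PE[1][1] trace:
  @0  [1,1]  acc 0  |  →0  ↓0
  @1  [1,1]  acc 0  |  →0  ↓0
  @2  [1,1]  acc 24  |  →8  ↓3
  @3  [1,1]  acc 32  |  →1  ↓8
  @4  [1,1]  acc 32  |  →0  ↓0
— RS: 2×2; PE[1][1] trace:
  @0  [1,1]  acc 0  |  →0  ↓0
  @1  [1,1]  acc 0  |  →0  ↓0
  @2  [1,1]  acc 46  |  →46  ↓6
  @3  [1,1]  acc 32  |  →32  ↓8
  @4  [1,1]  acc 60  |  →60  ↓4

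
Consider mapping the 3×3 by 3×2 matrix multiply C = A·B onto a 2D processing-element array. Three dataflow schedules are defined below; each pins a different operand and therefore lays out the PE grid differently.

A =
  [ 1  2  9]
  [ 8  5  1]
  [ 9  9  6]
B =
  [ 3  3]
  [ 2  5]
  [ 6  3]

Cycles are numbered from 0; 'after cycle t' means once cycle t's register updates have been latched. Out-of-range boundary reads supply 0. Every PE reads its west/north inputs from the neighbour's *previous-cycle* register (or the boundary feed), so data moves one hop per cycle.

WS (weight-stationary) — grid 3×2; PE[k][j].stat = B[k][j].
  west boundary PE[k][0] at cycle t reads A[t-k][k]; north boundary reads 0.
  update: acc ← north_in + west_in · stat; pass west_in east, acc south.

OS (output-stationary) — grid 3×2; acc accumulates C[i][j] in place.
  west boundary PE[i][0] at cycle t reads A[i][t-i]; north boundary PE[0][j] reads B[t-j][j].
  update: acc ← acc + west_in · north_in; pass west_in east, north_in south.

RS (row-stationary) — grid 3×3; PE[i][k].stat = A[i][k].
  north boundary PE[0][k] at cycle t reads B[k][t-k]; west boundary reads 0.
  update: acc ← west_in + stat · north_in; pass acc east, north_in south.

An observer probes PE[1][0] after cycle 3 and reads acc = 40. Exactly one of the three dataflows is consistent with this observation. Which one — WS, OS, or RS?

dataflow = OS

— WS: 3×2; PE[1][0] trace:
  0: (1,0).acc=0  regs=<0,0>
  1: (1,0).acc=7  regs=<2,7>
  2: (1,0).acc=34  regs=<5,34>
  3: (1,0).acc=45  regs=<9,45>
— OS: 3×2; PE[1][0] trace:
  0: (1,0).acc=0  regs=<0,0>
  1: (1,0).acc=24  regs=<8,3>
  2: (1,0).acc=34  regs=<5,2>
  3: (1,0).acc=40  regs=<1,6>
— RS: 3×3; PE[1][0] trace:
  0: (1,0).acc=0  regs=<0,0>
  1: (1,0).acc=24  regs=<24,3>
  2: (1,0).acc=24  regs=<24,3>
  3: (1,0).acc=0  regs=<0,0>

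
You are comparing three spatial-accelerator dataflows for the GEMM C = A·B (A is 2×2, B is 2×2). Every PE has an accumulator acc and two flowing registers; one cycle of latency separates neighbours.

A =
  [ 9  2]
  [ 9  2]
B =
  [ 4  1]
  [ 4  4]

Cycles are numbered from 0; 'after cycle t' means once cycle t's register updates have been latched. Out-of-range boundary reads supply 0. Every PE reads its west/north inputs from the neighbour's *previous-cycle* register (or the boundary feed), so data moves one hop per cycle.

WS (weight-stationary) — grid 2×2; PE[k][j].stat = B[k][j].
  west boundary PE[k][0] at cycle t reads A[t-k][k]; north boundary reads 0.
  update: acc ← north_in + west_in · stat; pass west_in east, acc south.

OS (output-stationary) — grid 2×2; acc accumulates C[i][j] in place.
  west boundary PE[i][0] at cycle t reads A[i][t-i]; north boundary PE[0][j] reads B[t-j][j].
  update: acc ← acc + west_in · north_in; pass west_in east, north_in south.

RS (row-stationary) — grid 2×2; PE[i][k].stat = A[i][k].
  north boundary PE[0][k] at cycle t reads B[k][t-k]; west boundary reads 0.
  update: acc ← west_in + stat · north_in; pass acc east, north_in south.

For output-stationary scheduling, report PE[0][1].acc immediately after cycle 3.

OS 2×2: PE[0][1] cycle-by-cycle (with neighbour feeds):
  after 0 — PE[0][0] acc=36, pass-E 9, pass-S 4
  after 0 — PE[0][1] acc=0, pass-E 0, pass-S 0
  after 1 — PE[0][0] acc=44, pass-E 2, pass-S 4
  after 1 — PE[0][1] acc=9, pass-E 9, pass-S 1
  after 2 — PE[0][0] acc=44, pass-E 0, pass-S 0
  after 2 — PE[0][1] acc=17, pass-E 2, pass-S 4
  after 3 — PE[0][0] acc=44, pass-E 0, pass-S 0
  after 3 — PE[0][1] acc=17, pass-E 0, pass-S 0

PE[0][1].acc = 17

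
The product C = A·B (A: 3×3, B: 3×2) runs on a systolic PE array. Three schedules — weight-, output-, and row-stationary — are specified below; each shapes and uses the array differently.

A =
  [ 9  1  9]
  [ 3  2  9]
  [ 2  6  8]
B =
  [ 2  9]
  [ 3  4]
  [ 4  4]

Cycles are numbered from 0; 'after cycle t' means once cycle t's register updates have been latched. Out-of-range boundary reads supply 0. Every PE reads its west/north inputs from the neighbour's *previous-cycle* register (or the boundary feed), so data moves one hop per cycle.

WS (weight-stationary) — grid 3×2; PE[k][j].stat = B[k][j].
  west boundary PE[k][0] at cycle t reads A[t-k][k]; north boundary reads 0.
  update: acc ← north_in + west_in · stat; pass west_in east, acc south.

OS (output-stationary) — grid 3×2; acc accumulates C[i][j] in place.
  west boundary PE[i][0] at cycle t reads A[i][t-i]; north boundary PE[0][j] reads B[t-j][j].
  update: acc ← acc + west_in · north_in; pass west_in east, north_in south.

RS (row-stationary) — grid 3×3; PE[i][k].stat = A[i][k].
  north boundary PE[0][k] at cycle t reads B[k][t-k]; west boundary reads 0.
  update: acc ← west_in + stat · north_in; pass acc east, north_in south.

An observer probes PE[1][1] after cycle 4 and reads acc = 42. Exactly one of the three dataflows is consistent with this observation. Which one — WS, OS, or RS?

WS (3×2 grid), PE[1][1]:
  [0] (1,1) acc=0 (h:0 v:0)
  [1] (1,1) acc=0 (h:0 v:0)
  [2] (1,1) acc=85 (h:1 v:85)
  [3] (1,1) acc=35 (h:2 v:35)
  [4] (1,1) acc=42 (h:6 v:42)
OS (3×2 grid), PE[1][1]:
  [0] (1,1) acc=0 (h:0 v:0)
  [1] (1,1) acc=0 (h:0 v:0)
  [2] (1,1) acc=27 (h:3 v:9)
  [3] (1,1) acc=35 (h:2 v:4)
  [4] (1,1) acc=71 (h:9 v:4)
RS (3×3 grid), PE[1][1]:
  [0] (1,1) acc=0 (h:0 v:0)
  [1] (1,1) acc=0 (h:0 v:0)
  [2] (1,1) acc=12 (h:12 v:3)
  [3] (1,1) acc=35 (h:35 v:4)
  [4] (1,1) acc=0 (h:0 v:0)

dataflow = WS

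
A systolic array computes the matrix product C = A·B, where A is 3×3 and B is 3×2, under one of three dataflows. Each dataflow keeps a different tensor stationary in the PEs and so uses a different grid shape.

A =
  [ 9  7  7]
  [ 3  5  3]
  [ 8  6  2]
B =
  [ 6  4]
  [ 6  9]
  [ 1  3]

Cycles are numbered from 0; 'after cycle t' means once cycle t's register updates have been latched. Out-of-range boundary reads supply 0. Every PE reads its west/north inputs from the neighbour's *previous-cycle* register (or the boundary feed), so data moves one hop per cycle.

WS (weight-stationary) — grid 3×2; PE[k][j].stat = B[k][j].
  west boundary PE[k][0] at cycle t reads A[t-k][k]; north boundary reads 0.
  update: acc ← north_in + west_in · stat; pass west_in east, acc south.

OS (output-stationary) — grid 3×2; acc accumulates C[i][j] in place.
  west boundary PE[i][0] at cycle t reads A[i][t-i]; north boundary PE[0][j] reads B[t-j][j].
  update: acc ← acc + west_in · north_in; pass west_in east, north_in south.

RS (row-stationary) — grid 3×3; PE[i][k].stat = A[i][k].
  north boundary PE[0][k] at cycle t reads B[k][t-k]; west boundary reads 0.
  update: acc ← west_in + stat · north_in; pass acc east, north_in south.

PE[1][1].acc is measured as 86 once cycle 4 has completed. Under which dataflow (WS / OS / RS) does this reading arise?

WS (3×2 grid), PE[1][1]:
  c0 r1c1: 0 / 0 / 0
  c1 r1c1: 0 / 0 / 0
  c2 r1c1: 99 / 7 / 99
  c3 r1c1: 57 / 5 / 57
  c4 r1c1: 86 / 6 / 86
OS (3×2 grid), PE[1][1]:
  c0 r1c1: 0 / 0 / 0
  c1 r1c1: 0 / 0 / 0
  c2 r1c1: 12 / 3 / 4
  c3 r1c1: 57 / 5 / 9
  c4 r1c1: 66 / 3 / 3
RS (3×3 grid), PE[1][1]:
  c0 r1c1: 0 / 0 / 0
  c1 r1c1: 0 / 0 / 0
  c2 r1c1: 48 / 48 / 6
  c3 r1c1: 57 / 57 / 9
  c4 r1c1: 0 / 0 / 0

dataflow = WS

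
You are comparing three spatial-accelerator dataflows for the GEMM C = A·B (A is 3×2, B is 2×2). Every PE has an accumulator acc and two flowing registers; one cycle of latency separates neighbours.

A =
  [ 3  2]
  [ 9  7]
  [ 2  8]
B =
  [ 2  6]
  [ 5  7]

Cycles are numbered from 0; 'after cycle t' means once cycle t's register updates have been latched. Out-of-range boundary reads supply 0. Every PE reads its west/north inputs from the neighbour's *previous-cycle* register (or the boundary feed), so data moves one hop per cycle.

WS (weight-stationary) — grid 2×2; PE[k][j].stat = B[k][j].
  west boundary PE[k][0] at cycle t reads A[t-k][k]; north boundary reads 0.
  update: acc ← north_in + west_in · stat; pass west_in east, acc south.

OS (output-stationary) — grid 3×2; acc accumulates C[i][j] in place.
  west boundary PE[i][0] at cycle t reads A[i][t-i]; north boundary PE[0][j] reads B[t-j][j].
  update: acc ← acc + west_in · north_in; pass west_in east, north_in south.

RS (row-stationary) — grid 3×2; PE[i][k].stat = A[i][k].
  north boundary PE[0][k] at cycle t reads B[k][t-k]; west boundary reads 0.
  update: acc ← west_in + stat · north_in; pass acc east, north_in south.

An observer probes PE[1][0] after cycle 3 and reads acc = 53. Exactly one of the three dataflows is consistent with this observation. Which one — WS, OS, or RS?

WS (2×2 grid), PE[1][0]:
  [0] (1,0) acc=0 (h:0 v:0)
  [1] (1,0) acc=16 (h:2 v:16)
  [2] (1,0) acc=53 (h:7 v:53)
  [3] (1,0) acc=44 (h:8 v:44)
OS (3×2 grid), PE[1][0]:
  [0] (1,0) acc=0 (h:0 v:0)
  [1] (1,0) acc=18 (h:9 v:2)
  [2] (1,0) acc=53 (h:7 v:5)
  [3] (1,0) acc=53 (h:0 v:0)
RS (3×2 grid), PE[1][0]:
  [0] (1,0) acc=0 (h:0 v:0)
  [1] (1,0) acc=18 (h:18 v:2)
  [2] (1,0) acc=54 (h:54 v:6)
  [3] (1,0) acc=0 (h:0 v:0)

dataflow = OS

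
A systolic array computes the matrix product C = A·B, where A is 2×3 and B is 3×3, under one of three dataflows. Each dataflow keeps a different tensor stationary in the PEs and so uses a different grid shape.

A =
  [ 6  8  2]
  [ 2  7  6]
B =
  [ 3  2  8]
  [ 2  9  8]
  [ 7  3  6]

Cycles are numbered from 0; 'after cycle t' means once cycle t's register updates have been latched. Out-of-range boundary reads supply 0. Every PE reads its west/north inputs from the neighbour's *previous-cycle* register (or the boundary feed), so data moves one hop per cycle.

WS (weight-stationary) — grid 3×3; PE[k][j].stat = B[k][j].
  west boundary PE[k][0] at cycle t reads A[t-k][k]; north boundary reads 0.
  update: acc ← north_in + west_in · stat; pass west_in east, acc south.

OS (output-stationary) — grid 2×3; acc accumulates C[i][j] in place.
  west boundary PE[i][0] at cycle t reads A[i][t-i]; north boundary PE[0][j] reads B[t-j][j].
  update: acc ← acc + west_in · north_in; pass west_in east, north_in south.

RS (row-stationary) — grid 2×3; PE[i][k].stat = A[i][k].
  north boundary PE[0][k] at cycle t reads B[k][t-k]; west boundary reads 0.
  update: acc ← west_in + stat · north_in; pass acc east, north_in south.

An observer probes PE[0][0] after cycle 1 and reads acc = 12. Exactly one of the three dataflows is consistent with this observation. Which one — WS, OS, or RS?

— WS: 3×3; PE[0][0] trace:
  0: (0,0).acc=18  regs=<6,18>
  1: (0,0).acc=6  regs=<2,6>
— OS: 2×3; PE[0][0] trace:
  0: (0,0).acc=18  regs=<6,3>
  1: (0,0).acc=34  regs=<8,2>
— RS: 2×3; PE[0][0] trace:
  0: (0,0).acc=18  regs=<18,3>
  1: (0,0).acc=12  regs=<12,2>

dataflow = RS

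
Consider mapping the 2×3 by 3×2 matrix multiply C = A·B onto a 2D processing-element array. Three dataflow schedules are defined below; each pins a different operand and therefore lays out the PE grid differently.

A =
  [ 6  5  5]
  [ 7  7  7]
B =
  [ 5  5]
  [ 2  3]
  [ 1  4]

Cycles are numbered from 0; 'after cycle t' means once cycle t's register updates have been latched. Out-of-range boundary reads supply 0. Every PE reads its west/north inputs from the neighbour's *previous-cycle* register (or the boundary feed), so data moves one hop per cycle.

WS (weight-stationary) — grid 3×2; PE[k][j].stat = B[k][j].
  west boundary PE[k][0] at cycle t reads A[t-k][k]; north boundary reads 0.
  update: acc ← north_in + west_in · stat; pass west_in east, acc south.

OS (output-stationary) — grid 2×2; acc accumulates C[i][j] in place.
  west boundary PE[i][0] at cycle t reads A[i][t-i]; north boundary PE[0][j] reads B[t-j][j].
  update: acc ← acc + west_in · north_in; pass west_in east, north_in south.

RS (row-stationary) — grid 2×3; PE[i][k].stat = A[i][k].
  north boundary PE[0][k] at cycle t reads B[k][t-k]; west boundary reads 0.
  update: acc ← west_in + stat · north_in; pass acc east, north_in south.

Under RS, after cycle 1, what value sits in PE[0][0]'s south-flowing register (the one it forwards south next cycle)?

RS 2×3: PE[0][0] cycle-by-cycle (with neighbour feeds):
  after 0 — PE[0][0] acc=30, pass-E 30, pass-S 5
  after 1 — PE[0][0] acc=30, pass-E 30, pass-S 5

register = 5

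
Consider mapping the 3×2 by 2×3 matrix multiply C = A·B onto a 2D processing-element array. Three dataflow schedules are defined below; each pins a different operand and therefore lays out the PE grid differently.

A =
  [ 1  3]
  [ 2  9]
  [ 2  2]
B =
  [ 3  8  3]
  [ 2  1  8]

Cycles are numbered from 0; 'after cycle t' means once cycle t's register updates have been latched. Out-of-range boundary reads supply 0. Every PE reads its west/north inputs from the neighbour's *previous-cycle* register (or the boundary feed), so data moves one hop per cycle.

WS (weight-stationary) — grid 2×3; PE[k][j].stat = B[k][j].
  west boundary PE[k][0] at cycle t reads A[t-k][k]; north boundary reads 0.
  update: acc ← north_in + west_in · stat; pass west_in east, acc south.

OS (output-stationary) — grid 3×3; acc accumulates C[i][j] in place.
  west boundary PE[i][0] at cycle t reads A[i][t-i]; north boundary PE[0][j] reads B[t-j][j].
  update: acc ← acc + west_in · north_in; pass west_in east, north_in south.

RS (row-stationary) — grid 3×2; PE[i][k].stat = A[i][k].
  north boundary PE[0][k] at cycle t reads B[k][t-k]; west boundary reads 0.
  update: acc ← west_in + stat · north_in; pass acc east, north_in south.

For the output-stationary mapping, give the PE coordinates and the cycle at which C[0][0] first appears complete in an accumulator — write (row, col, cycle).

(row, col, cycle) = (0, 0, 1)

OS — PE[0][0] is where C[0][0] collects:
  @0  [0,0]  acc 3  |  →1  ↓3
  @1  [0,0]  acc 9  |  →3  ↓2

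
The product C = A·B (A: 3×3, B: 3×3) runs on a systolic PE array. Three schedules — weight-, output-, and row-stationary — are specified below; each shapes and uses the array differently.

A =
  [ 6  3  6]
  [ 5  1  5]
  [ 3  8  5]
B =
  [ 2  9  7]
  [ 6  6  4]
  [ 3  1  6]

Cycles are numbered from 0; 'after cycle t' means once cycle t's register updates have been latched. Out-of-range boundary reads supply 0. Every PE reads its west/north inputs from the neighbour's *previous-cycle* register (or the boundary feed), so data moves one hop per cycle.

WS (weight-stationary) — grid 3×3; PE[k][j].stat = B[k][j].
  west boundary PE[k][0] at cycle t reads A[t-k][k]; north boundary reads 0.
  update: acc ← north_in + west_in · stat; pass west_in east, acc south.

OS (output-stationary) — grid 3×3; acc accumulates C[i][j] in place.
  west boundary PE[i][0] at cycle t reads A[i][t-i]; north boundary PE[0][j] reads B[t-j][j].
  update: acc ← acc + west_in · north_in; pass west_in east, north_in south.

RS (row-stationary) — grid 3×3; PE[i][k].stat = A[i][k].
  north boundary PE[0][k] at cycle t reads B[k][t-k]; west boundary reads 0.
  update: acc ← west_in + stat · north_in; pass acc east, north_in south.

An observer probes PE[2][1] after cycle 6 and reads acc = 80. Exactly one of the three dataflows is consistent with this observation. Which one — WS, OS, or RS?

WS (3×3 grid), PE[2][1]:
  0: (2,1).acc=0  regs=<0,0>
  1: (2,1).acc=0  regs=<0,0>
  2: (2,1).acc=0  regs=<0,0>
  3: (2,1).acc=78  regs=<6,78>
  4: (2,1).acc=56  regs=<5,56>
  5: (2,1).acc=80  regs=<5,80>
  6: (2,1).acc=0  regs=<0,0>
OS (3×3 grid), PE[2][1]:
  0: (2,1).acc=0  regs=<0,0>
  1: (2,1).acc=0  regs=<0,0>
  2: (2,1).acc=0  regs=<0,0>
  3: (2,1).acc=27  regs=<3,9>
  4: (2,1).acc=75  regs=<8,6>
  5: (2,1).acc=80  regs=<5,1>
  6: (2,1).acc=80  regs=<0,0>
RS (3×3 grid), PE[2][1]:
  0: (2,1).acc=0  regs=<0,0>
  1: (2,1).acc=0  regs=<0,0>
  2: (2,1).acc=0  regs=<0,0>
  3: (2,1).acc=54  regs=<54,6>
  4: (2,1).acc=75  regs=<75,6>
  5: (2,1).acc=53  regs=<53,4>
  6: (2,1).acc=0  regs=<0,0>

dataflow = OS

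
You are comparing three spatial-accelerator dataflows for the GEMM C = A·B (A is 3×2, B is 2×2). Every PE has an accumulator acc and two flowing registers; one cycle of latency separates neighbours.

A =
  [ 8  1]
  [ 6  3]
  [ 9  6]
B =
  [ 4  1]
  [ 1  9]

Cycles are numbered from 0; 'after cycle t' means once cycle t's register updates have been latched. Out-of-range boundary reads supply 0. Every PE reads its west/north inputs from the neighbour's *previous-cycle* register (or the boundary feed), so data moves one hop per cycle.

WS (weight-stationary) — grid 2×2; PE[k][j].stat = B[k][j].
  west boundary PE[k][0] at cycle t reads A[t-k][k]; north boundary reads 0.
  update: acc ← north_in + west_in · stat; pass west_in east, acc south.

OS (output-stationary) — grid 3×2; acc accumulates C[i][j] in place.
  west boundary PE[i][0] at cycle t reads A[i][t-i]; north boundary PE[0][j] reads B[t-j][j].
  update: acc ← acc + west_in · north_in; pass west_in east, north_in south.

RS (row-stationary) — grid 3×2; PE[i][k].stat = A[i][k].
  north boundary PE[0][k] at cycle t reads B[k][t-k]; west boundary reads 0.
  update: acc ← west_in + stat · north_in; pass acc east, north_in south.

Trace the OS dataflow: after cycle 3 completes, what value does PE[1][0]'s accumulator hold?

OS on a 3×2 grid — tracing PE[1][0] and its feeders:
  [0] (0,0) acc=32 (h:8 v:4)
  [0] (1,0) acc=0 (h:0 v:0)
  [1] (0,0) acc=33 (h:1 v:1)
  [1] (1,0) acc=24 (h:6 v:4)
  [2] (0,0) acc=33 (h:0 v:0)
  [2] (1,0) acc=27 (h:3 v:1)
  [3] (0,0) acc=33 (h:0 v:0)
  [3] (1,0) acc=27 (h:0 v:0)

PE[1][0].acc = 27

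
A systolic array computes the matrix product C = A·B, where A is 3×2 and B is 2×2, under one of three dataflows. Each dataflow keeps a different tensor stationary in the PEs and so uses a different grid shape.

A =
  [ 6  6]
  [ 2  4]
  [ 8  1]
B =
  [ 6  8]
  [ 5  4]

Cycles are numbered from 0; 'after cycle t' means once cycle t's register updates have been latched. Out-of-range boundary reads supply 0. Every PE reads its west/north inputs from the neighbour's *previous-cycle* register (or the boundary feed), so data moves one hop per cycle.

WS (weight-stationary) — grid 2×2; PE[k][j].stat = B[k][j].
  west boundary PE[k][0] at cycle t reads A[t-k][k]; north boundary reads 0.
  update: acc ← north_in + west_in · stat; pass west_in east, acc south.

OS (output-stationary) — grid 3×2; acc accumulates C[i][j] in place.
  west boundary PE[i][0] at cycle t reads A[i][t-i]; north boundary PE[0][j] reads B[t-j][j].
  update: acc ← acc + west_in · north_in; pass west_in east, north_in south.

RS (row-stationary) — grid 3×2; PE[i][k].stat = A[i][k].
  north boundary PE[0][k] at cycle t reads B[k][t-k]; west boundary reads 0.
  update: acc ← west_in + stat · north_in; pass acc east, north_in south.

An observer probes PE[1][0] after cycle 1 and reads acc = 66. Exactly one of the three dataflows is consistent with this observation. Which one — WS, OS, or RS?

dataflow = WS

WS [2×2] PE[1][0] across cycles:
  [0] (1,0) acc=0 (h:0 v:0)
  [1] (1,0) acc=66 (h:6 v:66)
OS [3×2] PE[1][0] across cycles:
  [0] (1,0) acc=0 (h:0 v:0)
  [1] (1,0) acc=12 (h:2 v:6)
RS [3×2] PE[1][0] across cycles:
  [0] (1,0) acc=0 (h:0 v:0)
  [1] (1,0) acc=12 (h:12 v:6)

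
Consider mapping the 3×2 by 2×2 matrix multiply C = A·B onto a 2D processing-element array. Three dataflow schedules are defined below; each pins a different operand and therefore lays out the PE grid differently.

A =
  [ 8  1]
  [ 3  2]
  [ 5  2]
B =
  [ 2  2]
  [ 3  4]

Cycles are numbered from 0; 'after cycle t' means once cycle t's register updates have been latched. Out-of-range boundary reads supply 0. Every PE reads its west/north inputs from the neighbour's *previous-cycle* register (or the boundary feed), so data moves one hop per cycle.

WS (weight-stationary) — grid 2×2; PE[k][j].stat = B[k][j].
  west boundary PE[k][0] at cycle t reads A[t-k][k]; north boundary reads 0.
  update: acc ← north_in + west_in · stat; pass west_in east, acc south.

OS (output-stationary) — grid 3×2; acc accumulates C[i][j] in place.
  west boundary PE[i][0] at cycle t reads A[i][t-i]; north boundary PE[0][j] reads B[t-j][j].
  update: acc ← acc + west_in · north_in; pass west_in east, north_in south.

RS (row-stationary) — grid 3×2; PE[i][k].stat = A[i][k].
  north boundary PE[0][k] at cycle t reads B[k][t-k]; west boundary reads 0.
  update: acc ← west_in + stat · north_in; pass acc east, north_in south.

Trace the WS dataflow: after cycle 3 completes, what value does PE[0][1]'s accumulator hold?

WS on a 2×2 grid — tracing PE[0][1] and its feeders:
  0: (0,0).acc=16  regs=<8,16>
  0: (0,1).acc=0  regs=<0,0>
  1: (0,0).acc=6  regs=<3,6>
  1: (0,1).acc=16  regs=<8,16>
  2: (0,0).acc=10  regs=<5,10>
  2: (0,1).acc=6  regs=<3,6>
  3: (0,0).acc=0  regs=<0,0>
  3: (0,1).acc=10  regs=<5,10>

PE[0][1].acc = 10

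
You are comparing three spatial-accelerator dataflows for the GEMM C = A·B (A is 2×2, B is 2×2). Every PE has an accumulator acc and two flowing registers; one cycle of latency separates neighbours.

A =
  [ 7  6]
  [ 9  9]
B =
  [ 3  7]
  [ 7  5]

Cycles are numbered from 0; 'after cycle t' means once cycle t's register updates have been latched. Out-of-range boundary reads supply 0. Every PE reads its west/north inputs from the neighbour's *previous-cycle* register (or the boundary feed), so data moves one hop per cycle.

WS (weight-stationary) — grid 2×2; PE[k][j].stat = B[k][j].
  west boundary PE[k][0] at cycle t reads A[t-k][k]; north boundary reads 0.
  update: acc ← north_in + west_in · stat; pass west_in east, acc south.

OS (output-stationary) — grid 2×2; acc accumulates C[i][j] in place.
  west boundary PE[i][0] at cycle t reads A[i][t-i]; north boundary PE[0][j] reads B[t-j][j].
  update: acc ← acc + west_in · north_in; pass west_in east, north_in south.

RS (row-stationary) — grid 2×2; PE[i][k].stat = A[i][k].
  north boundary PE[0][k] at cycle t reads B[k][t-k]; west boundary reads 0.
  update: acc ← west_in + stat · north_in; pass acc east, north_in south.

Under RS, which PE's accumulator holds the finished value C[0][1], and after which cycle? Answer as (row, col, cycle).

(row, col, cycle) = (0, 1, 2)

RS — PE[0][1] is where C[0][1] collects:
  0: (0,1).acc=0  regs=<0,0>
  1: (0,1).acc=63  regs=<63,7>
  2: (0,1).acc=79  regs=<79,5>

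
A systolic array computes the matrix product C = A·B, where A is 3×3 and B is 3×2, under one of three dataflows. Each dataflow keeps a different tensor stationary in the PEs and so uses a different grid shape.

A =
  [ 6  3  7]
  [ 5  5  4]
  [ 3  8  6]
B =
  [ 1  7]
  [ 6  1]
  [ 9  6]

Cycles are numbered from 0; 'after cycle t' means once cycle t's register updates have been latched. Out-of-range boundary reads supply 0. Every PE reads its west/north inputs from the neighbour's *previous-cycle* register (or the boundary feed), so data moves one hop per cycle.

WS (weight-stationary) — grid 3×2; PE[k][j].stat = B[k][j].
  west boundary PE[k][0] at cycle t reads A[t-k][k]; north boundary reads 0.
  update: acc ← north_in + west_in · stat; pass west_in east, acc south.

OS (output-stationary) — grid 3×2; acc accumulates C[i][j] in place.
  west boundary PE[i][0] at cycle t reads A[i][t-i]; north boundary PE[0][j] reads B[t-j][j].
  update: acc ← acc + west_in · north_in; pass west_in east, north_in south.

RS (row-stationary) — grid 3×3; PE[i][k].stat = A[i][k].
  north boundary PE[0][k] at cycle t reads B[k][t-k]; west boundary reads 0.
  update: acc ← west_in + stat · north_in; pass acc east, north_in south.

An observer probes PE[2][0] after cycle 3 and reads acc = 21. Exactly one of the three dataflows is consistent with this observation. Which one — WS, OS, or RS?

dataflow = RS

WS [3×2] PE[2][0] across cycles:
  @0  [2,0]  acc 0  |  →0  ↓0
  @1  [2,0]  acc 0  |  →0  ↓0
  @2  [2,0]  acc 87  |  →7  ↓87
  @3  [2,0]  acc 71  |  →4  ↓71
OS [3×2] PE[2][0] across cycles:
  @0  [2,0]  acc 0  |  →0  ↓0
  @1  [2,0]  acc 0  |  →0  ↓0
  @2  [2,0]  acc 3  |  →3  ↓1
  @3  [2,0]  acc 51  |  →8  ↓6
RS [3×3] PE[2][0] across cycles:
  @0  [2,0]  acc 0  |  →0  ↓0
  @1  [2,0]  acc 0  |  →0  ↓0
  @2  [2,0]  acc 3  |  →3  ↓1
  @3  [2,0]  acc 21  |  →21  ↓7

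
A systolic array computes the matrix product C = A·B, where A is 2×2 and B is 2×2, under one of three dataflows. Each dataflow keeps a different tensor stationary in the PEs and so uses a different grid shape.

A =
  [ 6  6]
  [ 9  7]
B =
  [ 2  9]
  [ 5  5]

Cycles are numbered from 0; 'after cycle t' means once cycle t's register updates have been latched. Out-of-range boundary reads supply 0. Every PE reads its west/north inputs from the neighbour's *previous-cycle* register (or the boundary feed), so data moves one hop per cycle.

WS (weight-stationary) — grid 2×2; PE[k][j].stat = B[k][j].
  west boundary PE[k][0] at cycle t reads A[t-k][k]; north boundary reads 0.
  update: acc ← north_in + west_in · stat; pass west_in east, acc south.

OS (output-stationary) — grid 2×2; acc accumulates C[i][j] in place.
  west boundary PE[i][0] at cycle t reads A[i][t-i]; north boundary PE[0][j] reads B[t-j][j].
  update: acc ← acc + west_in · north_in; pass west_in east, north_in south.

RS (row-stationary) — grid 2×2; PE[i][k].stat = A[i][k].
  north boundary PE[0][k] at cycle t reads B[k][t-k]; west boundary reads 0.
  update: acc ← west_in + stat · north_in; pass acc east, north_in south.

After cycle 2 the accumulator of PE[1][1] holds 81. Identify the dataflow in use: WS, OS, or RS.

dataflow = OS

WS (2×2 grid), PE[1][1]:
  [0] (1,1) acc=0 (h:0 v:0)
  [1] (1,1) acc=0 (h:0 v:0)
  [2] (1,1) acc=84 (h:6 v:84)
OS (2×2 grid), PE[1][1]:
  [0] (1,1) acc=0 (h:0 v:0)
  [1] (1,1) acc=0 (h:0 v:0)
  [2] (1,1) acc=81 (h:9 v:9)
RS (2×2 grid), PE[1][1]:
  [0] (1,1) acc=0 (h:0 v:0)
  [1] (1,1) acc=0 (h:0 v:0)
  [2] (1,1) acc=53 (h:53 v:5)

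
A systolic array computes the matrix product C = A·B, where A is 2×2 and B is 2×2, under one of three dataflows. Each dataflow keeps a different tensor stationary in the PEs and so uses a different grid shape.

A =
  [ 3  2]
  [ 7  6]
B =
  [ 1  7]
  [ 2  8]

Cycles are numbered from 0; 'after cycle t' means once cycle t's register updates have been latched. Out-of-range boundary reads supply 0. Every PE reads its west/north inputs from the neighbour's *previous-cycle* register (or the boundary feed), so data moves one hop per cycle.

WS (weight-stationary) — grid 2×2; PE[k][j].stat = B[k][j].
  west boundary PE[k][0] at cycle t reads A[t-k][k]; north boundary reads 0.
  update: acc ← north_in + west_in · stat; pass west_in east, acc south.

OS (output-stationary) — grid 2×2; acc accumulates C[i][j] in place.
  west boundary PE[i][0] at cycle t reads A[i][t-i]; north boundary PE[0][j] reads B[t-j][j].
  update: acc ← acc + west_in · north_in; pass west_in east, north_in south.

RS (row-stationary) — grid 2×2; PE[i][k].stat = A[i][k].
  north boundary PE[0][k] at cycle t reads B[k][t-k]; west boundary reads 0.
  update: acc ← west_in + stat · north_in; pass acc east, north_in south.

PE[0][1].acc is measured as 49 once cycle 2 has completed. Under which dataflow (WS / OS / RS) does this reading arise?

WS [2×2] PE[0][1] across cycles:
  @0  [0,1]  acc 0  |  →0  ↓0
  @1  [0,1]  acc 21  |  →3  ↓21
  @2  [0,1]  acc 49  |  →7  ↓49
OS [2×2] PE[0][1] across cycles:
  @0  [0,1]  acc 0  |  →0  ↓0
  @1  [0,1]  acc 21  |  →3  ↓7
  @2  [0,1]  acc 37  |  →2  ↓8
RS [2×2] PE[0][1] across cycles:
  @0  [0,1]  acc 0  |  →0  ↓0
  @1  [0,1]  acc 7  |  →7  ↓2
  @2  [0,1]  acc 37  |  →37  ↓8

dataflow = WS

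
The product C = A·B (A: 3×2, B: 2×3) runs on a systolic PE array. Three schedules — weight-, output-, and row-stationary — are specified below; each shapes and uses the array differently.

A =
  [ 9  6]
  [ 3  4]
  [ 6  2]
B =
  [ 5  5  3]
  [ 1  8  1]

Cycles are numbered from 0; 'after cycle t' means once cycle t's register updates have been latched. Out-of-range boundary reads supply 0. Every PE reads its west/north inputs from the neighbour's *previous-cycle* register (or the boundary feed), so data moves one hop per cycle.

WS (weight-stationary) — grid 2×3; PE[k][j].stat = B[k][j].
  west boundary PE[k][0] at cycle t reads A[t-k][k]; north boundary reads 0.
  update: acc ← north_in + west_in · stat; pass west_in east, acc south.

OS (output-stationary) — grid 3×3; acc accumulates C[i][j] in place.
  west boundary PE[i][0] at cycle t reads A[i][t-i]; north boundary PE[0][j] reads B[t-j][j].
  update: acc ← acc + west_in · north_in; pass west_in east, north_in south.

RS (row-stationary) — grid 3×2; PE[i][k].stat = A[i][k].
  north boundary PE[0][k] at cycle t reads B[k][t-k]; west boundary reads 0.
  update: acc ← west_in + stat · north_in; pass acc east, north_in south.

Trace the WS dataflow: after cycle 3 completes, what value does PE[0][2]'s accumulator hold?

WS (2×3). Following PE[0][2] plus its west/north inputs:
  @0  [0,1]  acc 0  |  →0  ↓0
  @0  [0,2]  acc 0  |  →0  ↓0
  @1  [0,1]  acc 45  |  →9  ↓45
  @1  [0,2]  acc 0  |  →0  ↓0
  @2  [0,1]  acc 15  |  →3  ↓15
  @2  [0,2]  acc 27  |  →9  ↓27
  @3  [0,1]  acc 30  |  →6  ↓30
  @3  [0,2]  acc 9  |  →3  ↓9

PE[0][2].acc = 9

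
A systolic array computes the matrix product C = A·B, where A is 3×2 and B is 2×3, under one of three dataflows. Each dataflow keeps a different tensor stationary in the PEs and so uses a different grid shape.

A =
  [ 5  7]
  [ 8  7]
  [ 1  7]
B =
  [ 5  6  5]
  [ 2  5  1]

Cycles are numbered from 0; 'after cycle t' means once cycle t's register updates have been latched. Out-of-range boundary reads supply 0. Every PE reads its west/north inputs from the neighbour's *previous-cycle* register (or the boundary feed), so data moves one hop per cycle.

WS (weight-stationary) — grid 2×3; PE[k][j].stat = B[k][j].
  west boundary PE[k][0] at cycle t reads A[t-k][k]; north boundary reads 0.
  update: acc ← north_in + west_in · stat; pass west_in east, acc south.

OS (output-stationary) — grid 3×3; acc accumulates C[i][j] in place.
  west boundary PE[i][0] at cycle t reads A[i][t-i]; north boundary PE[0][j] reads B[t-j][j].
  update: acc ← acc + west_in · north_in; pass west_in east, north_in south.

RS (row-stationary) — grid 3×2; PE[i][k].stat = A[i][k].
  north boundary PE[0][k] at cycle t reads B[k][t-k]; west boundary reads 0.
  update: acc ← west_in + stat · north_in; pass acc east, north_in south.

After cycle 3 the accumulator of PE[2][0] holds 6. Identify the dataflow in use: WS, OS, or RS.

dataflow = RS

— WS: 2×3 array has no PE[2][0].
OS (3×3 grid), PE[2][0]:
  0: (2,0).acc=0  regs=<0,0>
  1: (2,0).acc=0  regs=<0,0>
  2: (2,0).acc=5  regs=<1,5>
  3: (2,0).acc=19  regs=<7,2>
RS (3×2 grid), PE[2][0]:
  0: (2,0).acc=0  regs=<0,0>
  1: (2,0).acc=0  regs=<0,0>
  2: (2,0).acc=5  regs=<5,5>
  3: (2,0).acc=6  regs=<6,6>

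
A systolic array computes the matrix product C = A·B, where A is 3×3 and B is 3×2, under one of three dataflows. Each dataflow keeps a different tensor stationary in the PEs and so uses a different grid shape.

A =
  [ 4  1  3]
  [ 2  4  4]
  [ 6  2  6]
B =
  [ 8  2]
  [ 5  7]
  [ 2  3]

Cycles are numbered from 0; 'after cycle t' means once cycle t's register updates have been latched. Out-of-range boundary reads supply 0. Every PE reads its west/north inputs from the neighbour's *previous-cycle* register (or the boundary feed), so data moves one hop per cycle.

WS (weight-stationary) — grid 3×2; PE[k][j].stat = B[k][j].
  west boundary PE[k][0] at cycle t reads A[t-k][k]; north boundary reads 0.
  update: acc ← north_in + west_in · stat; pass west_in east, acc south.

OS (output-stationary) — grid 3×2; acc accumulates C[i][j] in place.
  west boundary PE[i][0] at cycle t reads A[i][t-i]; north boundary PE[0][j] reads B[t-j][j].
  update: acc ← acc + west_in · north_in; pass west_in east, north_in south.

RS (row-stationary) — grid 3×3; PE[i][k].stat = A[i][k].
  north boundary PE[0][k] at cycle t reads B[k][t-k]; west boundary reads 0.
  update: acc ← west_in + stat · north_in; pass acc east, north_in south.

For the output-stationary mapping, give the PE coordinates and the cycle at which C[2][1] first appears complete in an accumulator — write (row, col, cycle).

(row, col, cycle) = (2, 1, 5)

OS: C[2][1] accumulates in PE[2][1]:
  @0  [2,1]  acc 0  |  →0  ↓0
  @1  [2,1]  acc 0  |  →0  ↓0
  @2  [2,1]  acc 0  |  →0  ↓0
  @3  [2,1]  acc 12  |  →6  ↓2
  @4  [2,1]  acc 26  |  →2  ↓7
  @5  [2,1]  acc 44  |  →6  ↓3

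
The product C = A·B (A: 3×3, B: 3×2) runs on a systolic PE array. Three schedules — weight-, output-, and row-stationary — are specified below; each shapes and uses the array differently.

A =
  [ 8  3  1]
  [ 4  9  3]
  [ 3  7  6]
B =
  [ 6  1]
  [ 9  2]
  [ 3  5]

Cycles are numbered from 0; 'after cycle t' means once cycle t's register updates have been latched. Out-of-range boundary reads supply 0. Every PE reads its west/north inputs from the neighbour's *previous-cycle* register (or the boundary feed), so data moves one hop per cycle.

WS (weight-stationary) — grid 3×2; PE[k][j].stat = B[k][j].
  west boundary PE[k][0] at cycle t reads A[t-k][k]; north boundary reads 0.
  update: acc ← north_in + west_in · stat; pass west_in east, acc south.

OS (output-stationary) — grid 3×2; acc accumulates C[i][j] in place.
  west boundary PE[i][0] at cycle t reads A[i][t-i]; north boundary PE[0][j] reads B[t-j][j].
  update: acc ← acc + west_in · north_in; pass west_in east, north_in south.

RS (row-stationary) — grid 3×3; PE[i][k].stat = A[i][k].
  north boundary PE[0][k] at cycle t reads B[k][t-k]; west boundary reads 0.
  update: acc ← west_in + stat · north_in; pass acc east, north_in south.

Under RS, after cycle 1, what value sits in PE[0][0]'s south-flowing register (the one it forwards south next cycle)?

RS (3×3). Following PE[0][0] plus its west/north inputs:
  [0] (0,0) acc=48 (h:48 v:6)
  [1] (0,0) acc=8 (h:8 v:1)

register = 1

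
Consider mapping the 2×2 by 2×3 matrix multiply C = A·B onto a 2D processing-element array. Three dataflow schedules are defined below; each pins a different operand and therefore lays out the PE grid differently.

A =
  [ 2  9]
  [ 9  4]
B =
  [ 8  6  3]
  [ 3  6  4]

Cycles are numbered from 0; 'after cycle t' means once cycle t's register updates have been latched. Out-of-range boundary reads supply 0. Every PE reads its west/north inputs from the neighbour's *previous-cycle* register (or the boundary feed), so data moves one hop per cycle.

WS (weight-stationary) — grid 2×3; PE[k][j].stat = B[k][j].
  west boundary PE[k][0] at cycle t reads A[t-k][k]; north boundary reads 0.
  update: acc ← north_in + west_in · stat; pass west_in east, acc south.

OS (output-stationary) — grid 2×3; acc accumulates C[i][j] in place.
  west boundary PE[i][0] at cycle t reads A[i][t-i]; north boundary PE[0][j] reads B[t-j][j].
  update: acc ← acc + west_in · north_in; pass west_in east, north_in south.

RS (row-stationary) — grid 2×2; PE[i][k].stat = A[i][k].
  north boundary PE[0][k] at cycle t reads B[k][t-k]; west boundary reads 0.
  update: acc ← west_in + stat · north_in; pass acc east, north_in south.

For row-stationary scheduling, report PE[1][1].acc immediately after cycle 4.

PE[1][1].acc = 43

Tracing RS — 2×2 array, target PE[1][1]:
  [0] (0,1) acc=0 (h:0 v:0)
  [0] (1,0) acc=0 (h:0 v:0)
  [0] (1,1) acc=0 (h:0 v:0)
  [1] (0,1) acc=43 (h:43 v:3)
  [1] (1,0) acc=72 (h:72 v:8)
  [1] (1,1) acc=0 (h:0 v:0)
  [2] (0,1) acc=66 (h:66 v:6)
  [2] (1,0) acc=54 (h:54 v:6)
  [2] (1,1) acc=84 (h:84 v:3)
  [3] (0,1) acc=42 (h:42 v:4)
  [3] (1,0) acc=27 (h:27 v:3)
  [3] (1,1) acc=78 (h:78 v:6)
  [4] (0,1) acc=0 (h:0 v:0)
  [4] (1,0) acc=0 (h:0 v:0)
  [4] (1,1) acc=43 (h:43 v:4)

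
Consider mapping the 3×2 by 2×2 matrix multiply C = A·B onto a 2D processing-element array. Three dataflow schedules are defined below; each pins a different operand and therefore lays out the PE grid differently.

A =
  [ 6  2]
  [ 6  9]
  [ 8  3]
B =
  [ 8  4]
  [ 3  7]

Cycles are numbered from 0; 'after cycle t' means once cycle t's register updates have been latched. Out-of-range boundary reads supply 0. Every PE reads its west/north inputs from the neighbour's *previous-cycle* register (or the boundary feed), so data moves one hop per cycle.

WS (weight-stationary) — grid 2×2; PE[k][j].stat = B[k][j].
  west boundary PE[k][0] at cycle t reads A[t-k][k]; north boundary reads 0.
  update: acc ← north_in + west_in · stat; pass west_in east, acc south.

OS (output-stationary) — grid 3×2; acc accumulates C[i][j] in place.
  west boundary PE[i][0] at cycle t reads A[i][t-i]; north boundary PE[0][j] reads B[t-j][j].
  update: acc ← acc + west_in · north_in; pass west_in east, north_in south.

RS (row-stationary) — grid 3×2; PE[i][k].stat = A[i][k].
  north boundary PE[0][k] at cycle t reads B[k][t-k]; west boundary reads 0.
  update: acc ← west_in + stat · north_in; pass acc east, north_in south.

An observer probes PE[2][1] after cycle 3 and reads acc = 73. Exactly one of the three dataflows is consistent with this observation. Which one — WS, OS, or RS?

dataflow = RS

— WS: 2×2 array has no PE[2][1].
Under OS (3×2), PE[2][1]:
  c0 r2c1: 0 / 0 / 0
  c1 r2c1: 0 / 0 / 0
  c2 r2c1: 0 / 0 / 0
  c3 r2c1: 32 / 8 / 4
Under RS (3×2), PE[2][1]:
  c0 r2c1: 0 / 0 / 0
  c1 r2c1: 0 / 0 / 0
  c2 r2c1: 0 / 0 / 0
  c3 r2c1: 73 / 73 / 3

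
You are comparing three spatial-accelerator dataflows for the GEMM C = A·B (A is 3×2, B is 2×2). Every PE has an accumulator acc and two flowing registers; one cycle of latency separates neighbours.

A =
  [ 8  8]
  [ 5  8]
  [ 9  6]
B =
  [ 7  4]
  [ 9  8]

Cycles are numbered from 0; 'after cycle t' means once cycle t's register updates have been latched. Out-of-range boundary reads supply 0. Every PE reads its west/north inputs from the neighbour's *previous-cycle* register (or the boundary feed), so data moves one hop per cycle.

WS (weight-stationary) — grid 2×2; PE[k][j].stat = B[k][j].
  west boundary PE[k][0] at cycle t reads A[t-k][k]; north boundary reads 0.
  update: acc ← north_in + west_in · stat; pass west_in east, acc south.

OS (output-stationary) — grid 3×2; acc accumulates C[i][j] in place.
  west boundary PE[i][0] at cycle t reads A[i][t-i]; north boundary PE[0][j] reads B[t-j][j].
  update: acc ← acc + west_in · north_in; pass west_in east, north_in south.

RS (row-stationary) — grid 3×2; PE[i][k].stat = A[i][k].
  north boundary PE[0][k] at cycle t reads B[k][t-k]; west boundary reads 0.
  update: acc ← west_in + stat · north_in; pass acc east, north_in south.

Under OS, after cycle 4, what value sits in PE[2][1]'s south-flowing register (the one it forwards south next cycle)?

register = 8

OS (3×2). Following PE[2][1] plus its west/north inputs:
  c0 r1c1: 0 / 0 / 0
  c0 r2c0: 0 / 0 / 0
  c0 r2c1: 0 / 0 / 0
  c1 r1c1: 0 / 0 / 0
  c1 r2c0: 0 / 0 / 0
  c1 r2c1: 0 / 0 / 0
  c2 r1c1: 20 / 5 / 4
  c2 r2c0: 63 / 9 / 7
  c2 r2c1: 0 / 0 / 0
  c3 r1c1: 84 / 8 / 8
  c3 r2c0: 117 / 6 / 9
  c3 r2c1: 36 / 9 / 4
  c4 r1c1: 84 / 0 / 0
  c4 r2c0: 117 / 0 / 0
  c4 r2c1: 84 / 6 / 8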